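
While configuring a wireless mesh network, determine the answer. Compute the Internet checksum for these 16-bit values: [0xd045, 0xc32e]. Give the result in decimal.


Given words: [0xd045, 0xc32e]
Step 1: Sum all words
Raw sum = 53317 + 49966 = 103283
Step 2: Fold carry: (37747 + 1) = 37748
One's complement = ~37748 & 0xFFFF = 27787

27787


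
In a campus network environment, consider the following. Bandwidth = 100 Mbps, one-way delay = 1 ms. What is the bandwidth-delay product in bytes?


Given: bandwidth = 100 Mbps, delay = 1 ms
BDP in bits = 100 * 10^6 * 1 / 1000
BDP in bits = 100000
BDP in bytes = 100000 / 8 = 12500

12500


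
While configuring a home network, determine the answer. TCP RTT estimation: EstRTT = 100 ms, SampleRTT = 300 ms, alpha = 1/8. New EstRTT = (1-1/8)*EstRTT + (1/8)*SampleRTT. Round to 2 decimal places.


Given: EstRTT = 100 ms, SampleRTT = 300 ms, alpha = 1/8
New EstRTT = (1 - alpha) * EstRTT + alpha * SampleRTT
(7/8) * 100 = 87.5
(1/8) * 300 = 37.5
New EstRTT = 87.5 + 37.5 = 125 ms -> 125.00 ms (2 dp)

125.00


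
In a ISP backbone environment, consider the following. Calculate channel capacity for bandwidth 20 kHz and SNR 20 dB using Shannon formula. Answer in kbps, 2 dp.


Given: B = 20 kHz, SNR = 20 dB
SNR linear = 10^(20/10) = 100
1 + SNR = 101
log2(101) = 6.6582114828
C = 20 * 1000 * 6.6582114828 = 133164.2297 bps
C = 133.164230 kbps -> 133.16 kbps (2 dp)

133.16


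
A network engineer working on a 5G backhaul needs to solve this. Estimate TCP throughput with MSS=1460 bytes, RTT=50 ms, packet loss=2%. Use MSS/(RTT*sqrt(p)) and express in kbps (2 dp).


Given: MSS = 1460 bytes, RTT = 50 ms, loss = 2%
RTT in seconds = 50 / 1000 = 0.05
Loss rate = 2% = 0.02
sqrt(loss) = sqrt(0.02) = 0.141421356237
Throughput (bytes/s) = 1460 / (0.05 * 0.141421356237) = 206475.1801
Throughput (kbps) = 206475.1801 * 8 / 1000 = 1651.801441 -> 1651.80 kbps (2 dp)

1651.80


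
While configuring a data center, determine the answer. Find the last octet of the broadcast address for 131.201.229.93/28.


Given: IP = 131.201.229.93, prefix = /28
Host bits = 32 - 28 = 4
Network last octet = 93 AND mask = 80
Host part size = 2^4 - 1 = 15
Broadcast last octet = 80 OR 15 = 95

95


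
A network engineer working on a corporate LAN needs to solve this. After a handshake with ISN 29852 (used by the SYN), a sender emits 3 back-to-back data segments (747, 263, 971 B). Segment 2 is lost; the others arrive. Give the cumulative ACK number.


SYN uses sequence number 29852; first data byte = ISN + 1 = 29853.
Segment 1: SEQ = 29853, len = 747 B, covers [29853, 30599]
Segment 2: SEQ = 30600, len = 263 B, covers [30600, 30862] [LOST]
Segment 3: SEQ = 30863, len = 971 B, covers [30863, 31833]
In-order data received: bytes [29853, 30599] (segments 1..1).
Segment 2 missing -> gap begins at byte 30600; later segments buffered out of order.
Cumulative ACK = next expected in-order byte = 29853 + 747 = 30600

30600


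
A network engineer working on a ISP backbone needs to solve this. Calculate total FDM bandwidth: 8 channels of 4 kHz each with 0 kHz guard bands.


Given: 8 channels, 4 kHz each, guard = 0 kHz
Channel bandwidth = 8 * 4 = 32 kHz
Guard bands = 7 gaps * 0 kHz = 0 kHz
Total = 32 + 0 = 32 kHz

32


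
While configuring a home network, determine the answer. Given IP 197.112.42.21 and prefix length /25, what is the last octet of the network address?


Given: IP = 197.112.42.21, prefix = /25
Subnet mask = 255.255.255.128
Last octet of IP: 21
Last octet of mask: 128
Network last octet = 21 AND 128 = 0

0


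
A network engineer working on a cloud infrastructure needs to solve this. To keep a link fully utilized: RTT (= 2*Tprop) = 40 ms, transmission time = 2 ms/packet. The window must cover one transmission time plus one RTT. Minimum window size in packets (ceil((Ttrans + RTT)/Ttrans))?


Given: Ttrans = 2 ms, RTT = 40 ms (= 2 * Tprop, Tprop = 20 ms)
Time until first ACK returns = Ttrans + RTT = 2 + 40 = 42 ms
Need W * Ttrans >= Ttrans + RTT  ->  W >= (Ttrans + RTT) / Ttrans
(Ttrans + RTT) / Ttrans = 42 / 2 = 21
W_min = ceil(21) = 21

21


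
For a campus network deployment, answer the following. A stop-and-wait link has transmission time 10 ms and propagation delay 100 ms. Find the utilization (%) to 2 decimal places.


Given: Ttrans = 10 ms, Tprop = 100 ms
RTT = 2 * Tprop = 2 * 100 = 200 ms
U = Ttrans / (Ttrans + RTT)
U = 10 / (10 + 200)
U = 10 / 210 = 0.047619
U% = 4.76%

4.76


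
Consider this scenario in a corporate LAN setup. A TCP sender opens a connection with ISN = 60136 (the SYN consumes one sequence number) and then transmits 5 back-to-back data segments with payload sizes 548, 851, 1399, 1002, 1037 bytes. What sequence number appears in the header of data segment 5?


The SYN occupies sequence number ISN = 60136, so the first data byte is ISN + 1 = 60137.
SEQ of data segment i = (ISN + 1) + sum of payload sizes of segments 1..i-1.
Segment 1: SEQ = 60137, payload = 548 bytes
Segment 2: SEQ = 60685, payload = 851 bytes
Segment 3: SEQ = 61536, payload = 1399 bytes
Segment 4: SEQ = 62935, payload = 1002 bytes
Segment 5: SEQ = 63937, payload = 1037 bytes
SEQ of segment 5 = 60137 + 548 + 851 + 1399 + 1002 = 63937

63937


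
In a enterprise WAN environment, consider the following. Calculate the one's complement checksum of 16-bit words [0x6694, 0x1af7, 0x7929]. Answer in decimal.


Given words: [0x6694, 0x1af7, 0x7929]
Step 1: Sum all words
Raw sum = 26260 + 6903 + 31017 = 64180
One's complement = ~64180 & 0xFFFF = 1355

1355


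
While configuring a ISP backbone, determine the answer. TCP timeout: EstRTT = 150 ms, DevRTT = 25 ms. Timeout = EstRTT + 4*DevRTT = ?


Given: EstRTT = 150 ms, DevRTT = 25 ms
Timeout = EstRTT + 4 * DevRTT
4 * DevRTT = 4 * 25 = 100
Timeout = 150 + 100 = 250 ms

250


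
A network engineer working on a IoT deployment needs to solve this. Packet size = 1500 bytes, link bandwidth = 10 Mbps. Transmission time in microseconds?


Given: packet = 1500 bytes, bandwidth = 10 Mbps
Packet in bits = 1500 * 8 = 12000 bits
Bandwidth = 10 * 10^6 = 10000000 bps
Time = 12000 / 10000000 seconds
Time in us = 12000 * 10^6 / 10000000 = 1200

1200


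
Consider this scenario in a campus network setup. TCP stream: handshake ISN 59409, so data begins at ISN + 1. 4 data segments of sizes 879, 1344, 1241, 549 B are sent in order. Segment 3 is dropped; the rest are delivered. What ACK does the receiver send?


SYN uses sequence number 59409; first data byte = ISN + 1 = 59410.
Segment 1: SEQ = 59410, len = 879 B, covers [59410, 60288]
Segment 2: SEQ = 60289, len = 1344 B, covers [60289, 61632]
Segment 3: SEQ = 61633, len = 1241 B, covers [61633, 62873] [LOST]
Segment 4: SEQ = 62874, len = 549 B, covers [62874, 63422]
In-order data received: bytes [59410, 61632] (segments 1..2).
Segment 3 missing -> gap begins at byte 61633; later segments buffered out of order.
Cumulative ACK = next expected in-order byte = 59410 + 879 + 1344 = 61633

61633


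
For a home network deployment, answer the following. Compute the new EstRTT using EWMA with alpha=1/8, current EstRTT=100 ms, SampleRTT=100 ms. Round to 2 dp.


Given: EstRTT = 100 ms, SampleRTT = 100 ms, alpha = 1/8
New EstRTT = (1 - alpha) * EstRTT + alpha * SampleRTT
(7/8) * 100 = 87.5
(1/8) * 100 = 12.5
New EstRTT = 87.5 + 12.5 = 100 ms -> 100.00 ms (2 dp)

100.00


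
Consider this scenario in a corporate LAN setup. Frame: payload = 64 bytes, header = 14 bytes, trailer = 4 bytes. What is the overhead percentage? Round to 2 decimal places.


Given: payload = 64 B, header = 14 B, trailer = 4 B
Overhead bytes = header + trailer = 14 + 4 = 18
Total frame = payload + overhead = 64 + 18 = 82
Overhead % = 18 / 82 * 100 = 21.9512% -> 21.95% (2 dp)

21.95


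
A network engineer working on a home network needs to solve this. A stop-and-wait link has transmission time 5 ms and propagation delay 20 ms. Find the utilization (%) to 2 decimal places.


Given: Ttrans = 5 ms, Tprop = 20 ms
RTT = 2 * Tprop = 2 * 20 = 40 ms
U = Ttrans / (Ttrans + RTT)
U = 5 / (5 + 40)
U = 5 / 45 = 0.111111
U% = 11.11%

11.11


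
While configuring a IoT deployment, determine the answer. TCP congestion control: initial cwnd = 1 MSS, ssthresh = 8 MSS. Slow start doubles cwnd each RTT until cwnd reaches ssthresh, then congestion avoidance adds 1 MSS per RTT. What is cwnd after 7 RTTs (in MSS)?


RTT 0: cwnd = 1 MSS (initial)
RTT 1: cwnd = 2 MSS (slow start, doubled)
RTT 2: cwnd = 4 MSS (slow start, doubled)
RTT 3: cwnd = 8 MSS (slow start, doubled)
RTT 4: cwnd = 9 MSS (congestion avoidance, +1)
RTT 5: cwnd = 10 MSS (congestion avoidance, +1)
RTT 6: cwnd = 11 MSS (congestion avoidance, +1)
RTT 7: cwnd = 12 MSS (congestion avoidance, +1)

12


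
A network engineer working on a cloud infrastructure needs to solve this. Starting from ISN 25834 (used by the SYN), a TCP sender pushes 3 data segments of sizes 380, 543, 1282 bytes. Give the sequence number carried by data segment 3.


The SYN occupies sequence number ISN = 25834, so the first data byte is ISN + 1 = 25835.
SEQ of data segment i = (ISN + 1) + sum of payload sizes of segments 1..i-1.
Segment 1: SEQ = 25835, payload = 380 bytes
Segment 2: SEQ = 26215, payload = 543 bytes
Segment 3: SEQ = 26758, payload = 1282 bytes
SEQ of segment 3 = 25835 + 380 + 543 = 26758

26758


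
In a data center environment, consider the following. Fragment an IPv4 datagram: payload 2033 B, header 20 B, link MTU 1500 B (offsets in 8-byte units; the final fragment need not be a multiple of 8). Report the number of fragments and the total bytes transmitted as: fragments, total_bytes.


Max data per non-final fragment = floor((MTU - header)/8)*8 = floor((1500 - 20)/8)*8 = floor(1480/8)*8 = 1480 B
Final fragment needs no 8-byte alignment: it can carry up to MTU - header = 1480 B
Non-final fragments needed = ceil((payload - 1480) / 1480) = ceil(553/1480) = ceil(0.3736) = 1
Number of fragments = 1 + 1 = 2
Fragment sizes (data): 1 * 1480 B + 553 B (last, 553 <= 1480 OK)
Total bytes sent = payload + n_frags * header = 2033 + 2*20 = 2033 + 40 = 2073 B

2, 2073


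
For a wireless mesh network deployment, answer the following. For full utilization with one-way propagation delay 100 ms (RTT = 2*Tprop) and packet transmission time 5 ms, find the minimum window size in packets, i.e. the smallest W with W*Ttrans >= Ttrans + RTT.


Given: Ttrans = 5 ms, RTT = 200 ms (= 2 * Tprop, Tprop = 100 ms)
Time until first ACK returns = Ttrans + RTT = 5 + 200 = 205 ms
Need W * Ttrans >= Ttrans + RTT  ->  W >= (Ttrans + RTT) / Ttrans
(Ttrans + RTT) / Ttrans = 205 / 5 = 41
W_min = ceil(41) = 41

41


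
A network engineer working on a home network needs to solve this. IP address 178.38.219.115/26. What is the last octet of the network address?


Given: IP = 178.38.219.115, prefix = /26
Subnet mask = 255.255.255.192
Last octet of IP: 115
Last octet of mask: 192
Network last octet = 115 AND 192 = 64

64


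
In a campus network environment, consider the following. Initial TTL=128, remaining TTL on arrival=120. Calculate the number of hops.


Given: initial TTL = 128, received TTL = 120
Hops = initial TTL - received TTL
Hops = 128 - 120 = 8

8


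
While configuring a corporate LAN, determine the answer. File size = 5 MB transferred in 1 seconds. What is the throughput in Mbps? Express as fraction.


Given: file = 5 MB, time = 1 s
File in Mb = 5 * 8 = 40 Mb
Throughput = 40 / 1 Mbps
Throughput = 40 Mbps

40


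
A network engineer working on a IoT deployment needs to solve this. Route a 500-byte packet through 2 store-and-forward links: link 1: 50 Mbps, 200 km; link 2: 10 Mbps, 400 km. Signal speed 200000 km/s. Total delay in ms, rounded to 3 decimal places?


Packet = 500 bytes = 4000 bits. Store-and-forward: sum (t_trans + t_prop) per link.
Link 1: t_trans = 4000/(50*10^6) s = 0.0800 ms; t_prop = 200/200000 s = 1.0000 ms; subtotal = 1.0800 ms
Link 2: t_trans = 4000/(10*10^6) s = 0.4000 ms; t_prop = 400/200000 s = 2.0000 ms; subtotal = 2.4000 ms
End-to-end = 1.0800 + 2.4000 = 3.4800 ms -> 3.480 ms (3 dp)

3.480


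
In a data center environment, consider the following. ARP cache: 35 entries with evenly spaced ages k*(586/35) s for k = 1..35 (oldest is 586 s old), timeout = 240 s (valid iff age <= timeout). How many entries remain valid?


Ages are k * 586/35 s for k = 1..35 (spacing = 16.7429 s).
Entry k is valid iff k * 586/35 <= 240 iff k <= 35 * 240 / 586 = 14.3345
n_valid = floor(14.3345) = 14
(n_stale = 35 - 14 = 21)

14


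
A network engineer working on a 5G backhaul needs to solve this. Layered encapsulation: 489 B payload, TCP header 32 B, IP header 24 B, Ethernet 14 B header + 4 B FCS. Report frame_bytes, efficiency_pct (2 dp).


TCP segment = 489 + 32 = 521 B
IP packet = 521 + 24 = 545 B
Ethernet frame = 545 + 14 + 4 = 563 B
Efficiency = app / frame = 489 / 563 = 0.868561 = 86.8561% -> 86.86% (2 dp)

563, 86.86


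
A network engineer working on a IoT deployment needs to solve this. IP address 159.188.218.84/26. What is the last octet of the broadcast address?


Given: IP = 159.188.218.84, prefix = /26
Host bits = 32 - 26 = 6
Network last octet = 84 AND mask = 64
Host part size = 2^6 - 1 = 63
Broadcast last octet = 64 OR 63 = 127

127


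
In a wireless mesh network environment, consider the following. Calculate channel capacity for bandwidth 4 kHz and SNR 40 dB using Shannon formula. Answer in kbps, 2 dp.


Given: B = 4 kHz, SNR = 40 dB
SNR linear = 10^(40/10) = 10000
1 + SNR = 10001
log2(10001) = 13.2878566418
C = 4 * 1000 * 13.2878566418 = 53151.4266 bps
C = 53.151427 kbps -> 53.15 kbps (2 dp)

53.15


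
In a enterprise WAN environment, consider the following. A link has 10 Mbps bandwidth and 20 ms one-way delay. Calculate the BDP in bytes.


Given: bandwidth = 10 Mbps, delay = 20 ms
BDP in bits = 10 * 10^6 * 20 / 1000
BDP in bits = 200000
BDP in bytes = 200000 / 8 = 25000

25000


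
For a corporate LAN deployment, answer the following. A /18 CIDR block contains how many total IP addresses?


Given: CIDR prefix /18
Host bits = 32 - 18 = 14
Total addresses = 2^14 = 16384

16384


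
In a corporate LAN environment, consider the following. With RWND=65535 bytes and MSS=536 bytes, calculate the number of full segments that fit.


Given: RWND = 65535 bytes, MSS = 536 bytes
Full segments = floor(RWND / MSS)
Full segments = floor(65535 / 536)
Full segments = floor(122.2668) = 122

122


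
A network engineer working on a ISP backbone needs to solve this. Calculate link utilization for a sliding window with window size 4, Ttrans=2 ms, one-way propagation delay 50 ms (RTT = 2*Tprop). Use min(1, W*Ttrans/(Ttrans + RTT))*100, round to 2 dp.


Given: W = 4, Ttrans = 2 ms, RTT = 100 ms (= 2 * Tprop, Tprop = 50 ms)
Cycle time = Ttrans + RTT = 2 + 100 = 102 ms (first packet sent until its ACK returns)
W * Ttrans = 4 * 2 = 8 ms of sending per cycle
W * Ttrans / (Ttrans + RTT) = 8 / 102 = 0.078431
U = min(1, 0.078431) = 0.078431
U% = 7.84%

7.84


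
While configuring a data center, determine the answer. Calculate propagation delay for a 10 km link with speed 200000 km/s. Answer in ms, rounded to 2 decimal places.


Given: distance = 10 km, speed = 200000 km/s
Delay = distance / speed = 10 / 200000 seconds
Delay in ms = 10 * 1000 / 200000
Delay = 0.0500 ms
Rounded to 2 dp = 0.05 ms

0.05


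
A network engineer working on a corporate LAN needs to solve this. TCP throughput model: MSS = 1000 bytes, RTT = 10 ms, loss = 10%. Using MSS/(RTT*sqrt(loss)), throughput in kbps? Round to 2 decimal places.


Given: MSS = 1000 bytes, RTT = 10 ms, loss = 10%
RTT in seconds = 10 / 1000 = 0.01
Loss rate = 10% = 0.1
sqrt(loss) = sqrt(0.1) = 0.316227766017
Throughput (bytes/s) = 1000 / (0.01 * 0.316227766017) = 316227.7660
Throughput (kbps) = 316227.7660 * 8 / 1000 = 2529.822128 -> 2529.82 kbps (2 dp)

2529.82


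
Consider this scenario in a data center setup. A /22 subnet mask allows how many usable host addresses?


Given: subnet mask /22
Host bits = 32 - 22 = 10
Total addresses = 2^10 = 1024
Usable hosts = 1024 - 2 (network + broadcast) = 1022

1022


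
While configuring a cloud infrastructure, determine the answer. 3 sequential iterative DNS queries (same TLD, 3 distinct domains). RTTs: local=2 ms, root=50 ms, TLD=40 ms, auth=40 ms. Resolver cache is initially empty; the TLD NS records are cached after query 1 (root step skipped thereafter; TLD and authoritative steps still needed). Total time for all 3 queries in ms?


Lookup 1 (cold cache): local + root + TLD + auth = 2 + 50 + 40 + 40 = 132 ms
Lookups 2..3 (TLD NS cached -> skip root; new domain -> still ask TLD and auth): local + TLD + auth = 2 + 40 + 40 = 82 ms each
Remaining 2 lookups: 2 * 82 = 164 ms
Total = 132 + 164 = 296 ms

296


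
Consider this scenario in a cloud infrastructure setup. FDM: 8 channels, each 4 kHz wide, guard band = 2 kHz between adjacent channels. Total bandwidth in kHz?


Given: 8 channels, 4 kHz each, guard = 2 kHz
Channel bandwidth = 8 * 4 = 32 kHz
Guard bands = 7 gaps * 2 kHz = 14 kHz
Total = 32 + 14 = 46 kHz

46


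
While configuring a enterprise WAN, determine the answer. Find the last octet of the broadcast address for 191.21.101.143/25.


Given: IP = 191.21.101.143, prefix = /25
Host bits = 32 - 25 = 7
Network last octet = 143 AND mask = 128
Host part size = 2^7 - 1 = 127
Broadcast last octet = 128 OR 127 = 255

255


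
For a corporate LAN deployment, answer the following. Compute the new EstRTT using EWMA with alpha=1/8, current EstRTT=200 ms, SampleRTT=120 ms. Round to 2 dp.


Given: EstRTT = 200 ms, SampleRTT = 120 ms, alpha = 1/8
New EstRTT = (1 - alpha) * EstRTT + alpha * SampleRTT
(7/8) * 200 = 175
(1/8) * 120 = 15
New EstRTT = 175 + 15 = 190 ms -> 190.00 ms (2 dp)

190.00


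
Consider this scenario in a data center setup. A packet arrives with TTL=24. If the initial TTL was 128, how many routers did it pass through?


Given: initial TTL = 128, received TTL = 24
Hops = initial TTL - received TTL
Hops = 128 - 24 = 104

104


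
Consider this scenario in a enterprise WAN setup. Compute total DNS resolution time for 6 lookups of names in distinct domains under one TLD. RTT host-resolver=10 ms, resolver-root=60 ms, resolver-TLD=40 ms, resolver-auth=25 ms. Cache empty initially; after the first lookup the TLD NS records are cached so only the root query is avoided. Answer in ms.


Lookup 1 (cold cache): local + root + TLD + auth = 10 + 60 + 40 + 25 = 135 ms
Lookups 2..6 (TLD NS cached -> skip root; new domain -> still ask TLD and auth): local + TLD + auth = 10 + 40 + 25 = 75 ms each
Remaining 5 lookups: 5 * 75 = 375 ms
Total = 135 + 375 = 510 ms

510


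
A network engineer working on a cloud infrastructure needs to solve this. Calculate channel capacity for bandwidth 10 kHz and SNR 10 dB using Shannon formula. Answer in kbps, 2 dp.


Given: B = 10 kHz, SNR = 10 dB
SNR linear = 10^(10/10) = 10
1 + SNR = 11
log2(11) = 3.4594316186
C = 10 * 1000 * 3.4594316186 = 34594.3162 bps
C = 34.594316 kbps -> 34.59 kbps (2 dp)

34.59


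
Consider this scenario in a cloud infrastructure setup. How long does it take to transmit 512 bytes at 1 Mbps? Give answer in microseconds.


Given: packet = 512 bytes, bandwidth = 1 Mbps
Packet in bits = 512 * 8 = 4096 bits
Bandwidth = 1 * 10^6 = 1000000 bps
Time = 4096 / 1000000 seconds
Time in us = 4096 * 10^6 / 1000000 = 4096

4096


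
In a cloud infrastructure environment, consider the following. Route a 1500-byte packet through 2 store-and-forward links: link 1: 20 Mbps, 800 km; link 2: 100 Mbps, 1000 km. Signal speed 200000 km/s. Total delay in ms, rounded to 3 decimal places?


Packet = 1500 bytes = 12000 bits. Store-and-forward: sum (t_trans + t_prop) per link.
Link 1: t_trans = 12000/(20*10^6) s = 0.6000 ms; t_prop = 800/200000 s = 4.0000 ms; subtotal = 4.6000 ms
Link 2: t_trans = 12000/(100*10^6) s = 0.1200 ms; t_prop = 1000/200000 s = 5.0000 ms; subtotal = 5.1200 ms
End-to-end = 4.6000 + 5.1200 = 9.7200 ms -> 9.720 ms (3 dp)

9.720


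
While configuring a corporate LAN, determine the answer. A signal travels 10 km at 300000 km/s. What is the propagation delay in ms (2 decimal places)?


Given: distance = 10 km, speed = 300000 km/s
Delay = distance / speed = 10 / 300000 seconds
Delay in ms = 10 * 1000 / 300000
Delay = 0.0333 ms
Rounded to 2 dp = 0.03 ms

0.03


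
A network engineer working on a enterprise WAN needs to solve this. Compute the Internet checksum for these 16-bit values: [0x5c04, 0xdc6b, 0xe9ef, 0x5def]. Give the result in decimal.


Given words: [0x5c04, 0xdc6b, 0xe9ef, 0x5def]
Step 1: Sum all words
Raw sum = 23556 + 56427 + 59887 + 24047 = 163917
Step 2: Fold carry: (32845 + 2) = 32847
One's complement = ~32847 & 0xFFFF = 32688

32688


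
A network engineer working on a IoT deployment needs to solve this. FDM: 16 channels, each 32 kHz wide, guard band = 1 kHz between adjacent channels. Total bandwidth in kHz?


Given: 16 channels, 32 kHz each, guard = 1 kHz
Channel bandwidth = 16 * 32 = 512 kHz
Guard bands = 15 gaps * 1 kHz = 15 kHz
Total = 512 + 15 = 527 kHz

527


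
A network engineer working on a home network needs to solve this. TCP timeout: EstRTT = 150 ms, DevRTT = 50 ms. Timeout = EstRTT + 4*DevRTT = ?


Given: EstRTT = 150 ms, DevRTT = 50 ms
Timeout = EstRTT + 4 * DevRTT
4 * DevRTT = 4 * 50 = 200
Timeout = 150 + 200 = 350 ms

350


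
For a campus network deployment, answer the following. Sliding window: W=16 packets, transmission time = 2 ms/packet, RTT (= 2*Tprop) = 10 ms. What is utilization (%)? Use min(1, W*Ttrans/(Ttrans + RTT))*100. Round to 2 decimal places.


Given: W = 16, Ttrans = 2 ms, RTT = 10 ms (= 2 * Tprop, Tprop = 5 ms)
Cycle time = Ttrans + RTT = 2 + 10 = 12 ms (first packet sent until its ACK returns)
W * Ttrans = 16 * 2 = 32 ms of sending per cycle
W * Ttrans / (Ttrans + RTT) = 32 / 12 = 2.666667
U = min(1, 2.666667) = 1.000000
U% = 100.00%

100.00


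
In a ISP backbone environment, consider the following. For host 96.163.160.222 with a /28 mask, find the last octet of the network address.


Given: IP = 96.163.160.222, prefix = /28
Subnet mask = 255.255.255.240
Last octet of IP: 222
Last octet of mask: 240
Network last octet = 222 AND 240 = 208

208


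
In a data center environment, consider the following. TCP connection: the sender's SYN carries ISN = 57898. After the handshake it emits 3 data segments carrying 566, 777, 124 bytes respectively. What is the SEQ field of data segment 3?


The SYN occupies sequence number ISN = 57898, so the first data byte is ISN + 1 = 57899.
SEQ of data segment i = (ISN + 1) + sum of payload sizes of segments 1..i-1.
Segment 1: SEQ = 57899, payload = 566 bytes
Segment 2: SEQ = 58465, payload = 777 bytes
Segment 3: SEQ = 59242, payload = 124 bytes
SEQ of segment 3 = 57899 + 566 + 777 = 59242

59242


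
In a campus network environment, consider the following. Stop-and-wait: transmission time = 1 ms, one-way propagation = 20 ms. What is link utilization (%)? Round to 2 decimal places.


Given: Ttrans = 1 ms, Tprop = 20 ms
RTT = 2 * Tprop = 2 * 20 = 40 ms
U = Ttrans / (Ttrans + RTT)
U = 1 / (1 + 40)
U = 1 / 41 = 0.02439
U% = 2.44%

2.44


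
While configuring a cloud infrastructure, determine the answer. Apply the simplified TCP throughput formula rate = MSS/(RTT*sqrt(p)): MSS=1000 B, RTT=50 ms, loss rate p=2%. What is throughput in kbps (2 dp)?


Given: MSS = 1000 bytes, RTT = 50 ms, loss = 2%
RTT in seconds = 50 / 1000 = 0.05
Loss rate = 2% = 0.02
sqrt(loss) = sqrt(0.02) = 0.141421356237
Throughput (bytes/s) = 1000 / (0.05 * 0.141421356237) = 141421.3562
Throughput (kbps) = 141421.3562 * 8 / 1000 = 1131.370850 -> 1131.37 kbps (2 dp)

1131.37


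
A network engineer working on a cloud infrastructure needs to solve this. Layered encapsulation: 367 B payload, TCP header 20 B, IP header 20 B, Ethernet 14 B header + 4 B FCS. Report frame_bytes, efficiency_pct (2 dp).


TCP segment = 367 + 20 = 387 B
IP packet = 387 + 20 = 407 B
Ethernet frame = 407 + 14 + 4 = 425 B
Efficiency = app / frame = 367 / 425 = 0.863529 = 86.3529% -> 86.35% (2 dp)

425, 86.35


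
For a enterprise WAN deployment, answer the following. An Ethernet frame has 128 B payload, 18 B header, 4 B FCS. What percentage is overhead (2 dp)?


Given: payload = 128 B, header = 18 B, trailer = 4 B
Overhead bytes = header + trailer = 18 + 4 = 22
Total frame = payload + overhead = 128 + 22 = 150
Overhead % = 22 / 150 * 100 = 14.6667% -> 14.67% (2 dp)

14.67


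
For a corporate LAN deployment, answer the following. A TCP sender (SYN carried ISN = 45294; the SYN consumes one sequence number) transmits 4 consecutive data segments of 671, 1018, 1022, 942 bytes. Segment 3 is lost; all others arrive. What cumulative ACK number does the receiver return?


SYN uses sequence number 45294; first data byte = ISN + 1 = 45295.
Segment 1: SEQ = 45295, len = 671 B, covers [45295, 45965]
Segment 2: SEQ = 45966, len = 1018 B, covers [45966, 46983]
Segment 3: SEQ = 46984, len = 1022 B, covers [46984, 48005] [LOST]
Segment 4: SEQ = 48006, len = 942 B, covers [48006, 48947]
In-order data received: bytes [45295, 46983] (segments 1..2).
Segment 3 missing -> gap begins at byte 46984; later segments buffered out of order.
Cumulative ACK = next expected in-order byte = 45295 + 671 + 1018 = 46984

46984


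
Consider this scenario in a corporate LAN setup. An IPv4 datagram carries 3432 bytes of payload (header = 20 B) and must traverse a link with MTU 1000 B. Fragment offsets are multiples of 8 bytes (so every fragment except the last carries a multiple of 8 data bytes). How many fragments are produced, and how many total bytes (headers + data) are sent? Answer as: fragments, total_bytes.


Max data per non-final fragment = floor((MTU - header)/8)*8 = floor((1000 - 20)/8)*8 = floor(980/8)*8 = 976 B
Final fragment needs no 8-byte alignment: it can carry up to MTU - header = 980 B
Non-final fragments needed = ceil((payload - 980) / 976) = ceil(2452/976) = ceil(2.5123) = 3
Number of fragments = 3 + 1 = 4
Fragment sizes (data): 3 * 976 B + 504 B (last, 504 <= 980 OK)
Total bytes sent = payload + n_frags * header = 3432 + 4*20 = 3432 + 80 = 3512 B

4, 3512


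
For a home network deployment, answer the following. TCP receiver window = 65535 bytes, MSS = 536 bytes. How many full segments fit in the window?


Given: RWND = 65535 bytes, MSS = 536 bytes
Full segments = floor(RWND / MSS)
Full segments = floor(65535 / 536)
Full segments = floor(122.2668) = 122

122


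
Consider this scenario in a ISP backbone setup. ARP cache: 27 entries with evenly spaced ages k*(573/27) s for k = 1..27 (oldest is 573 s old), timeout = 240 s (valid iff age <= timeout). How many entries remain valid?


Ages are k * 573/27 s for k = 1..27 (spacing = 21.2222 s).
Entry k is valid iff k * 573/27 <= 240 iff k <= 27 * 240 / 573 = 11.3089
n_valid = floor(11.3089) = 11
(n_stale = 27 - 11 = 16)

11


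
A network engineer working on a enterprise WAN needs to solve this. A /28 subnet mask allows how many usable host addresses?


Given: subnet mask /28
Host bits = 32 - 28 = 4
Total addresses = 2^4 = 16
Usable hosts = 16 - 2 (network + broadcast) = 14

14


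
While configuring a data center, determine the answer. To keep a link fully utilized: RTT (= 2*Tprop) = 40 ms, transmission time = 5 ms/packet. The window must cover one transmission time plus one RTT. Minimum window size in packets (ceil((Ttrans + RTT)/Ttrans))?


Given: Ttrans = 5 ms, RTT = 40 ms (= 2 * Tprop, Tprop = 20 ms)
Time until first ACK returns = Ttrans + RTT = 5 + 40 = 45 ms
Need W * Ttrans >= Ttrans + RTT  ->  W >= (Ttrans + RTT) / Ttrans
(Ttrans + RTT) / Ttrans = 45 / 5 = 9
W_min = ceil(9) = 9

9


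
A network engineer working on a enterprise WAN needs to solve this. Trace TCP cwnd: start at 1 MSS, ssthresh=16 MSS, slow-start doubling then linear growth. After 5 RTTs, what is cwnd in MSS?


RTT 0: cwnd = 1 MSS (initial)
RTT 1: cwnd = 2 MSS (slow start, doubled)
RTT 2: cwnd = 4 MSS (slow start, doubled)
RTT 3: cwnd = 8 MSS (slow start, doubled)
RTT 4: cwnd = 16 MSS (slow start, doubled)
RTT 5: cwnd = 17 MSS (congestion avoidance, +1)

17


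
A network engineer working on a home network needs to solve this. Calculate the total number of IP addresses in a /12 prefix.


Given: CIDR prefix /12
Host bits = 32 - 12 = 20
Total addresses = 2^20 = 1048576

1048576


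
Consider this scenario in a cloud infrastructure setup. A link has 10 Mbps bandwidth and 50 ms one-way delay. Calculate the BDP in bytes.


Given: bandwidth = 10 Mbps, delay = 50 ms
BDP in bits = 10 * 10^6 * 50 / 1000
BDP in bits = 500000
BDP in bytes = 500000 / 8 = 62500

62500


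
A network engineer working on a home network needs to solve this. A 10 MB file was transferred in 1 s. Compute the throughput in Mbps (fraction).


Given: file = 10 MB, time = 1 s
File in Mb = 10 * 8 = 80 Mb
Throughput = 80 / 1 Mbps
Throughput = 80 Mbps

80


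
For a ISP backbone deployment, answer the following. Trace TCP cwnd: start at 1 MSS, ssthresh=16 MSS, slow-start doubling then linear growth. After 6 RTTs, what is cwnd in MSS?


RTT 0: cwnd = 1 MSS (initial)
RTT 1: cwnd = 2 MSS (slow start, doubled)
RTT 2: cwnd = 4 MSS (slow start, doubled)
RTT 3: cwnd = 8 MSS (slow start, doubled)
RTT 4: cwnd = 16 MSS (slow start, doubled)
RTT 5: cwnd = 17 MSS (congestion avoidance, +1)
RTT 6: cwnd = 18 MSS (congestion avoidance, +1)

18


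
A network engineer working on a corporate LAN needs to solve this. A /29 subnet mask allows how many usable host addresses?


Given: subnet mask /29
Host bits = 32 - 29 = 3
Total addresses = 2^3 = 8
Usable hosts = 8 - 2 (network + broadcast) = 6

6


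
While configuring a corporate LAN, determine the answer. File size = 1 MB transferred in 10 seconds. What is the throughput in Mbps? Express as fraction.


Given: file = 1 MB, time = 10 s
File in Mb = 1 * 8 = 8 Mb
Throughput = 8 / 10 Mbps
Throughput = 4/5 Mbps

4/5


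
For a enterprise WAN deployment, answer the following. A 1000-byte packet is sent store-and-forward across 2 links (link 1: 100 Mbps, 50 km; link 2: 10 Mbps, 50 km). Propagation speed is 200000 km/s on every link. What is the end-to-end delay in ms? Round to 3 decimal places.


Packet = 1000 bytes = 8000 bits. Store-and-forward: sum (t_trans + t_prop) per link.
Link 1: t_trans = 8000/(100*10^6) s = 0.0800 ms; t_prop = 50/200000 s = 0.2500 ms; subtotal = 0.3300 ms
Link 2: t_trans = 8000/(10*10^6) s = 0.8000 ms; t_prop = 50/200000 s = 0.2500 ms; subtotal = 1.0500 ms
End-to-end = 0.3300 + 1.0500 = 1.3800 ms -> 1.380 ms (3 dp)

1.380


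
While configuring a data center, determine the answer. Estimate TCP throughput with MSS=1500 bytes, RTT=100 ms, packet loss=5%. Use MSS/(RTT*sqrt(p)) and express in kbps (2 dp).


Given: MSS = 1500 bytes, RTT = 100 ms, loss = 5%
RTT in seconds = 100 / 1000 = 0.1
Loss rate = 5% = 0.05
sqrt(loss) = sqrt(0.05) = 0.223606797750
Throughput (bytes/s) = 1500 / (0.1 * 0.223606797750) = 67082.0393
Throughput (kbps) = 67082.0393 * 8 / 1000 = 536.656315 -> 536.66 kbps (2 dp)

536.66


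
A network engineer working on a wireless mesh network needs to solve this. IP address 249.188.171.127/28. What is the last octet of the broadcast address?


Given: IP = 249.188.171.127, prefix = /28
Host bits = 32 - 28 = 4
Network last octet = 127 AND mask = 112
Host part size = 2^4 - 1 = 15
Broadcast last octet = 112 OR 15 = 127

127


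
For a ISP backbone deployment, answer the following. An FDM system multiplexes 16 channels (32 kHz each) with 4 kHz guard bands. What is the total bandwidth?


Given: 16 channels, 32 kHz each, guard = 4 kHz
Channel bandwidth = 16 * 32 = 512 kHz
Guard bands = 15 gaps * 4 kHz = 60 kHz
Total = 512 + 60 = 572 kHz

572


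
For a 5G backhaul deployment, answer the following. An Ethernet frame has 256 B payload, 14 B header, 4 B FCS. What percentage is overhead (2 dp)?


Given: payload = 256 B, header = 14 B, trailer = 4 B
Overhead bytes = header + trailer = 14 + 4 = 18
Total frame = payload + overhead = 256 + 18 = 274
Overhead % = 18 / 274 * 100 = 6.5693% -> 6.57% (2 dp)

6.57


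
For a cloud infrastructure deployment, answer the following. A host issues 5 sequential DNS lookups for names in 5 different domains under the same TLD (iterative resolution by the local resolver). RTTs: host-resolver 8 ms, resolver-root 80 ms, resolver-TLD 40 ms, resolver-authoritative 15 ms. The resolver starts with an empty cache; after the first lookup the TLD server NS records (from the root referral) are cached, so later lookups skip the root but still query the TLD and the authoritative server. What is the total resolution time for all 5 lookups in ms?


Lookup 1 (cold cache): local + root + TLD + auth = 8 + 80 + 40 + 15 = 143 ms
Lookups 2..5 (TLD NS cached -> skip root; new domain -> still ask TLD and auth): local + TLD + auth = 8 + 40 + 15 = 63 ms each
Remaining 4 lookups: 4 * 63 = 252 ms
Total = 143 + 252 = 395 ms

395


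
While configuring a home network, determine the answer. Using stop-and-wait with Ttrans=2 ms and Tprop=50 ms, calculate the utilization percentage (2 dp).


Given: Ttrans = 2 ms, Tprop = 50 ms
RTT = 2 * Tprop = 2 * 50 = 100 ms
U = Ttrans / (Ttrans + RTT)
U = 2 / (2 + 100)
U = 2 / 102 = 0.019608
U% = 1.96%

1.96


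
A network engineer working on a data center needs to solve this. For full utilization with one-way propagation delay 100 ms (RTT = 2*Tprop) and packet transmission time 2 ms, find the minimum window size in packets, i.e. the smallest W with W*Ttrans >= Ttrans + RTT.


Given: Ttrans = 2 ms, RTT = 200 ms (= 2 * Tprop, Tprop = 100 ms)
Time until first ACK returns = Ttrans + RTT = 2 + 200 = 202 ms
Need W * Ttrans >= Ttrans + RTT  ->  W >= (Ttrans + RTT) / Ttrans
(Ttrans + RTT) / Ttrans = 202 / 2 = 101
W_min = ceil(101) = 101

101


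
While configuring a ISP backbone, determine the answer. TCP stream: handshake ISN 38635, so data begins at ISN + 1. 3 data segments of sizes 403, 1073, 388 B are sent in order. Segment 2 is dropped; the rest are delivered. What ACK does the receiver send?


SYN uses sequence number 38635; first data byte = ISN + 1 = 38636.
Segment 1: SEQ = 38636, len = 403 B, covers [38636, 39038]
Segment 2: SEQ = 39039, len = 1073 B, covers [39039, 40111] [LOST]
Segment 3: SEQ = 40112, len = 388 B, covers [40112, 40499]
In-order data received: bytes [38636, 39038] (segments 1..1).
Segment 2 missing -> gap begins at byte 39039; later segments buffered out of order.
Cumulative ACK = next expected in-order byte = 38636 + 403 = 39039

39039


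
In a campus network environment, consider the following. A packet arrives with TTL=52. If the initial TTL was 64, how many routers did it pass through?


Given: initial TTL = 64, received TTL = 52
Hops = initial TTL - received TTL
Hops = 64 - 52 = 12

12


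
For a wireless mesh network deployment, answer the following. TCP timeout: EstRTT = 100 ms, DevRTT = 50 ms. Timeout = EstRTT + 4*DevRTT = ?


Given: EstRTT = 100 ms, DevRTT = 50 ms
Timeout = EstRTT + 4 * DevRTT
4 * DevRTT = 4 * 50 = 200
Timeout = 100 + 200 = 300 ms

300


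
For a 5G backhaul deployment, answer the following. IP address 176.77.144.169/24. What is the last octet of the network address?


Given: IP = 176.77.144.169, prefix = /24
Subnet mask = 255.255.255.0
Last octet of IP: 169
Last octet of mask: 0
Network last octet = 169 AND 0 = 0

0


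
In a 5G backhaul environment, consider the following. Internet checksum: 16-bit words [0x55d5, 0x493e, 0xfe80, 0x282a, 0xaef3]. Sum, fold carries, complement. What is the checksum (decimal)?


Given words: [0x55d5, 0x493e, 0xfe80, 0x282a, 0xaef3]
Step 1: Sum all words
Raw sum = 21973 + 18750 + 65152 + 10282 + 44787 = 160944
Step 2: Fold carry: (29872 + 2) = 29874
One's complement = ~29874 & 0xFFFF = 35661

35661


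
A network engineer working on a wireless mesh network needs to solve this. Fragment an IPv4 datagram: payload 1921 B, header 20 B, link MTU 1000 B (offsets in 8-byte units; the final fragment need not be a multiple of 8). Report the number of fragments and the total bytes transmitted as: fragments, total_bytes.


Max data per non-final fragment = floor((MTU - header)/8)*8 = floor((1000 - 20)/8)*8 = floor(980/8)*8 = 976 B
Final fragment needs no 8-byte alignment: it can carry up to MTU - header = 980 B
Non-final fragments needed = ceil((payload - 980) / 976) = ceil(941/976) = ceil(0.9641) = 1
Number of fragments = 1 + 1 = 2
Fragment sizes (data): 1 * 976 B + 945 B (last, 945 <= 980 OK)
Total bytes sent = payload + n_frags * header = 1921 + 2*20 = 1921 + 40 = 1961 B

2, 1961


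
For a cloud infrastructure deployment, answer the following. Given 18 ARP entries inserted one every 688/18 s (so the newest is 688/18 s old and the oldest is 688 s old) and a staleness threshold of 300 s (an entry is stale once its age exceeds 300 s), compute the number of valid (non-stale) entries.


Ages are k * 688/18 s for k = 1..18 (spacing = 38.2222 s).
Entry k is valid iff k * 688/18 <= 300 iff k <= 18 * 300 / 688 = 7.8488
n_valid = floor(7.8488) = 7
(n_stale = 18 - 7 = 11)

7


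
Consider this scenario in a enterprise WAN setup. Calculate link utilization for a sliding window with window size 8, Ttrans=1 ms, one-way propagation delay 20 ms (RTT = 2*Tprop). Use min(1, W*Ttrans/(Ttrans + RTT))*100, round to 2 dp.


Given: W = 8, Ttrans = 1 ms, RTT = 40 ms (= 2 * Tprop, Tprop = 20 ms)
Cycle time = Ttrans + RTT = 1 + 40 = 41 ms (first packet sent until its ACK returns)
W * Ttrans = 8 * 1 = 8 ms of sending per cycle
W * Ttrans / (Ttrans + RTT) = 8 / 41 = 0.195122
U = min(1, 0.195122) = 0.195122
U% = 19.51%

19.51


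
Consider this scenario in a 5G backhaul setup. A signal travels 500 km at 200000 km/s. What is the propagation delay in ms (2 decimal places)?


Given: distance = 500 km, speed = 200000 km/s
Delay = distance / speed = 500 / 200000 seconds
Delay in ms = 500 * 1000 / 200000
Delay = 2.5000 ms
Rounded to 2 dp = 2.50 ms

2.50


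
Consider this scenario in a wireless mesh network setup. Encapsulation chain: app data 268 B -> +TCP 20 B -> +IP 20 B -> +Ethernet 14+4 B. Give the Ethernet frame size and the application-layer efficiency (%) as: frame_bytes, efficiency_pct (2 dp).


TCP segment = 268 + 20 = 288 B
IP packet = 288 + 20 = 308 B
Ethernet frame = 308 + 14 + 4 = 326 B
Efficiency = app / frame = 268 / 326 = 0.822086 = 82.2086% -> 82.21% (2 dp)

326, 82.21


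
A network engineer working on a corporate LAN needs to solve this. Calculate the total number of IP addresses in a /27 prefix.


Given: CIDR prefix /27
Host bits = 32 - 27 = 5
Total addresses = 2^5 = 32

32


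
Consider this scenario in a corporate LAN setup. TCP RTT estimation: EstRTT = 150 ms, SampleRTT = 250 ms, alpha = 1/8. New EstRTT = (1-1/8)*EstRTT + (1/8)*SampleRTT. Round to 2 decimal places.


Given: EstRTT = 150 ms, SampleRTT = 250 ms, alpha = 1/8
New EstRTT = (1 - alpha) * EstRTT + alpha * SampleRTT
(7/8) * 150 = 131.25
(1/8) * 250 = 31.25
New EstRTT = 131.25 + 31.25 = 162.5 ms -> 162.50 ms (2 dp)

162.50


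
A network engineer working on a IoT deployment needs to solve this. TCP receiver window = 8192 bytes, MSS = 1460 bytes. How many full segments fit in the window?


Given: RWND = 8192 bytes, MSS = 1460 bytes
Full segments = floor(RWND / MSS)
Full segments = floor(8192 / 1460)
Full segments = floor(5.611) = 5

5


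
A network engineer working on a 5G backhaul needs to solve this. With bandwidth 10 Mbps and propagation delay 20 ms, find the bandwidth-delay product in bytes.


Given: bandwidth = 10 Mbps, delay = 20 ms
BDP in bits = 10 * 10^6 * 20 / 1000
BDP in bits = 200000
BDP in bytes = 200000 / 8 = 25000

25000


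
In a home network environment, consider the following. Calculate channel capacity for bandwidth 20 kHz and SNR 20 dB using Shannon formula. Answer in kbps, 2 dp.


Given: B = 20 kHz, SNR = 20 dB
SNR linear = 10^(20/10) = 100
1 + SNR = 101
log2(101) = 6.6582114828
C = 20 * 1000 * 6.6582114828 = 133164.2297 bps
C = 133.164230 kbps -> 133.16 kbps (2 dp)

133.16
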